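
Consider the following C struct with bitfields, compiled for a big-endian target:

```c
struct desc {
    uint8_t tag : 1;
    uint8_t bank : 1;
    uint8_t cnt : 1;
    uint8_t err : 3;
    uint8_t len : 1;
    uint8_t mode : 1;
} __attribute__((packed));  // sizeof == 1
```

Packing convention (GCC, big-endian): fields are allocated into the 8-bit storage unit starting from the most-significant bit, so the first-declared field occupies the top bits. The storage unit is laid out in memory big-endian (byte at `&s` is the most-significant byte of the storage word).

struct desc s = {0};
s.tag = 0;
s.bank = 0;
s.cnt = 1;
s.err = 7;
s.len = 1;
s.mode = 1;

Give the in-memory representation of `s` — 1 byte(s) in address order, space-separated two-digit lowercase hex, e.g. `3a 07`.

3f

tag (1b) val=0 bits=0x0 at bit 7: 0x00
bank (1b) val=0 bits=0x0 at bit 6: 0x00
cnt (1b) val=1 bits=0x1 at bit 5: 0x20
err (3b) val=7 bits=0x7 at bit 2: 0x3c
len (1b) val=1 bits=0x1 at bit 1: 0x3e
mode (1b) val=1 bits=0x1 at bit 0: 0x3f
word = 0x3f → big-endian bytes:
  [0]=0x3f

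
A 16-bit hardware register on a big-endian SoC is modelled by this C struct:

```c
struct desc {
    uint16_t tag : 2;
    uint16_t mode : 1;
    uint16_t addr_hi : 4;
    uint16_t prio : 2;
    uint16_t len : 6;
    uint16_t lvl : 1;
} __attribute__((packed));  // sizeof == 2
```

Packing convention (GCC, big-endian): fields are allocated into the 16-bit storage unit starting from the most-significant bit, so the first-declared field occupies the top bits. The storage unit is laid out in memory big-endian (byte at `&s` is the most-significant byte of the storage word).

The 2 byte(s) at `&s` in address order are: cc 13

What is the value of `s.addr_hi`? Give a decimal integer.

6

[0]=0xcc [1]=0x13 (big-endian) → word 0xcc13
tag [14+:2] = (word>>14) & 0x3 = 3
mode [13+:1] = (word>>13) & 0x1 = 0
addr_hi [9+:4] = (word>>9) & 0xf = 6  ←
prio [7+:2] = (word>>7) & 0x3 = 0
len [1+:6] = (word>>1) & 0x3f = 9
lvl [0+:1] = (word>>0) & 0x1 = 1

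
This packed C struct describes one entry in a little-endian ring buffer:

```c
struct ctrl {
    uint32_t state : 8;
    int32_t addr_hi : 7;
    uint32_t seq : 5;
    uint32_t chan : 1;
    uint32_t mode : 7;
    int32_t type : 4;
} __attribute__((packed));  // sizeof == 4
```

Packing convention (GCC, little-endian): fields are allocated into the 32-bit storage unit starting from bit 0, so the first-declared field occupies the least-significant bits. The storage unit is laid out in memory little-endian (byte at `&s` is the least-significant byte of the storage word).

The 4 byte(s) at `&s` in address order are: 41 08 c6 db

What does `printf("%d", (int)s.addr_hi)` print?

[0]=0x41 [1]=0x08 [2]=0xc6 [3]=0xdb (little-endian) → word 0xdbc60841
state:8 @ bit 0 → (0xdbc60841>>0)&0xff = 0x41
addr_hi:7 @ bit 8 → (0xdbc60841>>8)&0x7f = 0x8  ←
seq:5 @ bit 15 → (0xdbc60841>>15)&0x1f = 0xc
chan:1 @ bit 20 → (0xdbc60841>>20)&0x1 = 0x0
mode:7 @ bit 21 → (0xdbc60841>>21)&0x7f = 0x5e
type:4 @ bit 28 → (0xdbc60841>>28)&0xf = 0xd
addr_hi signed 7b, MSB=0: value = 8

8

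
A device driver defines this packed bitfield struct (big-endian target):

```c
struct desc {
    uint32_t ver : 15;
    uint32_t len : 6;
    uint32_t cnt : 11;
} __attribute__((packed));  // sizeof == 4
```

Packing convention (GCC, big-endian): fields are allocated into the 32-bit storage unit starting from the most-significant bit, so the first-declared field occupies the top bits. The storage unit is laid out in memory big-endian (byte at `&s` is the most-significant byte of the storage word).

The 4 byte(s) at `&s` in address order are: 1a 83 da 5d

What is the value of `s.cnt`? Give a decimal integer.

605

[0]=0x1a [1]=0x83 [2]=0xda [3]=0x5d (big-endian) → word 0x1a83da5d
ver:15 @ bit 17 → (0x1a83da5d>>17)&0x7fff = 0xd41
len:6 @ bit 11 → (0x1a83da5d>>11)&0x3f = 0x3b
cnt:11 @ bit 0 → (0x1a83da5d>>0)&0x7ff = 0x25d  ←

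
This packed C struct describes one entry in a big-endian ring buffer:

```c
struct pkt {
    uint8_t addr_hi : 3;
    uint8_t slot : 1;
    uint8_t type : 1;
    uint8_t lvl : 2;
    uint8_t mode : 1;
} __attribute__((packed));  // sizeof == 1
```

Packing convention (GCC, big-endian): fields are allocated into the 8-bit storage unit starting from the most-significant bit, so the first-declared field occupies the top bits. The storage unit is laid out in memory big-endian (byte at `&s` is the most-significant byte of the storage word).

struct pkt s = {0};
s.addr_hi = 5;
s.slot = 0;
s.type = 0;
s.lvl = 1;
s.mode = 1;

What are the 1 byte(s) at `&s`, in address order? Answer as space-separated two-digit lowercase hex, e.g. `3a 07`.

addr_hi:3 = 5 → 0x5 << 5 → word 0xa0
slot:1 = 0 → 0x0 << 4 → word 0xa0
type:1 = 0 → 0x0 << 3 → word 0xa0
lvl:2 = 1 → 0x1 << 1 → word 0xa2
mode:1 = 1 → 0x1 << 0 → word 0xa3
word = 0xa3 → big-endian bytes:
  [0]=0xa3

a3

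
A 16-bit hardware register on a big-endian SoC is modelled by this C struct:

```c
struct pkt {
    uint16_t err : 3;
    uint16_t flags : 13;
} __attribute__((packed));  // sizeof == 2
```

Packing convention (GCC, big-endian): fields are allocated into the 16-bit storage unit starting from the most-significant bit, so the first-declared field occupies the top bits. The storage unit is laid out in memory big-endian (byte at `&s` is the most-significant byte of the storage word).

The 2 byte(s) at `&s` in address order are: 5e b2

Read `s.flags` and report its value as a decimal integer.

[0]=0x5e [1]=0xb2 (big-endian) → word 0x5eb2
err:3 @ bit 13 → (0x5eb2>>13)&0x7 = 0x2
flags:13 @ bit 0 → (0x5eb2>>0)&0x1fff = 0x1eb2  ←

7858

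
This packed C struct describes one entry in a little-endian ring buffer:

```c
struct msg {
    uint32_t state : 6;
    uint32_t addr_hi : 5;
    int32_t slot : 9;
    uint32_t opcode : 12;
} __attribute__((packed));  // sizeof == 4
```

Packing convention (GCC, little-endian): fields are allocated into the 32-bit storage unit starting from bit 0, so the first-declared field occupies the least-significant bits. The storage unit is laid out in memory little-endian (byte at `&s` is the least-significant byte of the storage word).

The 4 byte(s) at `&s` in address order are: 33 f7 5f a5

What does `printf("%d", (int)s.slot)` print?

[0]=0x33 [1]=0xf7 [2]=0x5f [3]=0xa5 (little-endian) → word 0xa55ff733
state [0+:6] = (word>>0) & 0x3f = 51
addr_hi [6+:5] = (word>>6) & 0x1f = 28
slot [11+:9] = (word>>11) & 0x1ff = 510  ←
opcode [20+:12] = (word>>20) & 0xfff = 2645
slot signed 9b, MSB=1: 510 - 512 = -2

-2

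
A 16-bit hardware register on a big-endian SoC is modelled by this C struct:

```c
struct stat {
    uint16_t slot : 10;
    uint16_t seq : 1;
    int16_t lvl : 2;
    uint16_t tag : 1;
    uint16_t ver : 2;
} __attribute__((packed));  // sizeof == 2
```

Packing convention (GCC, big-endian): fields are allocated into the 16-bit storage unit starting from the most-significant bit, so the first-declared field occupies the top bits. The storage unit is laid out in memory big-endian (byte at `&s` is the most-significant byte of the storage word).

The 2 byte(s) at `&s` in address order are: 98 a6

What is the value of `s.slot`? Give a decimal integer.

610

[0]=0x98 [1]=0xa6 (big-endian) → word 0x98a6
slot:10 @ bit 6 → (0x98a6>>6)&0x3ff = 0x262  ←
seq:1 @ bit 5 → (0x98a6>>5)&0x1 = 0x1
lvl:2 @ bit 3 → (0x98a6>>3)&0x3 = 0x0
tag:1 @ bit 2 → (0x98a6>>2)&0x1 = 0x1
ver:2 @ bit 0 → (0x98a6>>0)&0x3 = 0x2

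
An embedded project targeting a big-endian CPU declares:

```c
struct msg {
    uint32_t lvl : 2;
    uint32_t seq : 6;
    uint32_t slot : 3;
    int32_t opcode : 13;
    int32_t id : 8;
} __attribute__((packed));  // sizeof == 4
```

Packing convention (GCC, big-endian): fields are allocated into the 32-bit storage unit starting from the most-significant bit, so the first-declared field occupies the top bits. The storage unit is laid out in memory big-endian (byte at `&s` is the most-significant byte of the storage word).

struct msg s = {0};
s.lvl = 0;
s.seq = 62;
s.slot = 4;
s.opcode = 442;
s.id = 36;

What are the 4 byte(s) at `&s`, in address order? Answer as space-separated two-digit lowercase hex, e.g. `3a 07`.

3e 81 ba 24

lvl (2b) val=0 bits=0x0 at bit 30: 0x00000000
seq (6b) val=62 bits=0x3e at bit 24: 0x3e000000
slot (3b) val=4 bits=0x4 at bit 21: 0x3e800000
opcode (13b) val=442 bits=0x1ba at bit 8: 0x3e81ba00
id (8b) val=36 bits=0x24 at bit 0: 0x3e81ba24
word = 0x3e81ba24 → big-endian bytes:
  [0]=0x3e  [1]=0x81  [2]=0xba  [3]=0x24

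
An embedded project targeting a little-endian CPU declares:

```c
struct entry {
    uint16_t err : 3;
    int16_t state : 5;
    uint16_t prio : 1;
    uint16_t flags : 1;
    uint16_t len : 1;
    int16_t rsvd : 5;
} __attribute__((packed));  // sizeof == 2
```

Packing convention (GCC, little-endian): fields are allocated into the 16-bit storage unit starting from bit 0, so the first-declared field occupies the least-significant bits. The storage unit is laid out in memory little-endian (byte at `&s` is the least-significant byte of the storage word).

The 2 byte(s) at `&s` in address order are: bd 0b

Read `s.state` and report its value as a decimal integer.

[0]=0xbd [1]=0x0b (little-endian) → word 0x0bbd
err [0+:3] = (word>>0) & 0x7 = 5
state [3+:5] = (word>>3) & 0x1f = 23  ←
prio [8+:1] = (word>>8) & 0x1 = 1
flags [9+:1] = (word>>9) & 0x1 = 1
len [10+:1] = (word>>10) & 0x1 = 0
rsvd [11+:5] = (word>>11) & 0x1f = 1
state signed 5b, MSB=1: 23 - 32 = -9

-9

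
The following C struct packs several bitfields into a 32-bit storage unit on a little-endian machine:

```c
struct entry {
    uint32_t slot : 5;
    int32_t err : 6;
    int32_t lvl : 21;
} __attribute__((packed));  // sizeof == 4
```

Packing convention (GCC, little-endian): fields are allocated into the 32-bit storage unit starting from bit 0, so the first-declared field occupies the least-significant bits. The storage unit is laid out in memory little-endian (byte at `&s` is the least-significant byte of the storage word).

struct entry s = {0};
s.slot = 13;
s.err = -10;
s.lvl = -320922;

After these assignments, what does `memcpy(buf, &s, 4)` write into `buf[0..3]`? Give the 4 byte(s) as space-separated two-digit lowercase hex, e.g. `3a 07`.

[0+:5] slot=13 & 0x1f = 0xd; word=0x0000000d
[5+:6] err=-10 & 0x3f = 0x36; word=0x000006cd
[11+:21] lvl=-320922 & 0x1fffff = 0x1b1a66; word=0xd8d336cd
word = 0xd8d336cd → little-endian bytes:
  [0]=0xcd  [1]=0x36  [2]=0xd3  [3]=0xd8

cd 36 d3 d8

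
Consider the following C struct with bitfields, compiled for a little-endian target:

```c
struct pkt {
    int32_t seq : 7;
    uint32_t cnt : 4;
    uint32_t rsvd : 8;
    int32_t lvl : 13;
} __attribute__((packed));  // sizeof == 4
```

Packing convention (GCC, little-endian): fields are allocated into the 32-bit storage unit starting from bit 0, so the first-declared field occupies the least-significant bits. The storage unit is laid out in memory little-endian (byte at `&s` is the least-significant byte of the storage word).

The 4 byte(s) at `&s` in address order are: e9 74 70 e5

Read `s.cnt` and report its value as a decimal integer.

9

[0]=0xe9 [1]=0x74 [2]=0x70 [3]=0xe5 (little-endian) → word 0xe57074e9
seq [0+:7] = (word>>0) & 0x7f = 105
cnt [7+:4] = (word>>7) & 0xf = 9  ←
rsvd [11+:8] = (word>>11) & 0xff = 14
lvl [19+:13] = (word>>19) & 0x1fff = 7342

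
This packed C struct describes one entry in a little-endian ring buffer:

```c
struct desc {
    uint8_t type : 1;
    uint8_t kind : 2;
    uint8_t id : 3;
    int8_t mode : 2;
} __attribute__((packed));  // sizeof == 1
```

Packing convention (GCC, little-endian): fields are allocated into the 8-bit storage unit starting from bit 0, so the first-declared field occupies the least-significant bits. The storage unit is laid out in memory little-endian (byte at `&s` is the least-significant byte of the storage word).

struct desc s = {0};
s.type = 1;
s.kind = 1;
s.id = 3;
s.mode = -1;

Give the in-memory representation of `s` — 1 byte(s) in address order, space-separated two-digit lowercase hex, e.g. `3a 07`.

type:1 = 1 → 0x1 << 0 → word 0x01
kind:2 = 1 → 0x1 << 1 → word 0x03
id:3 = 3 → 0x3 << 3 → word 0x1b
mode:2 = -1 → 0x3 << 6 → word 0xdb
word = 0xdb → little-endian bytes:
  [0]=0xdb

db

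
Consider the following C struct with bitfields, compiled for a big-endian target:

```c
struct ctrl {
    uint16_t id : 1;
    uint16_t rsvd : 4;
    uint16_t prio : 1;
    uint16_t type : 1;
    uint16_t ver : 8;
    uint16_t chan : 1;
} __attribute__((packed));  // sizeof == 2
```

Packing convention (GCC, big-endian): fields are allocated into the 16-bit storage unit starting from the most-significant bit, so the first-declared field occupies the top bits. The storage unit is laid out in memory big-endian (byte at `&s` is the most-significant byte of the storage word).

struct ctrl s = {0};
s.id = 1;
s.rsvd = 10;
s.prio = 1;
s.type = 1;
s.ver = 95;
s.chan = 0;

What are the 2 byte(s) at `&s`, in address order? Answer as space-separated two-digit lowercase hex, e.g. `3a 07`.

id:1 = 1 → 0x1 << 15 → word 0x8000
rsvd:4 = 10 → 0xa << 11 → word 0xd000
prio:1 = 1 → 0x1 << 10 → word 0xd400
type:1 = 1 → 0x1 << 9 → word 0xd600
ver:8 = 95 → 0x5f << 1 → word 0xd6be
chan:1 = 0 → 0x0 << 0 → word 0xd6be
word = 0xd6be → big-endian bytes:
  [0]=0xd6  [1]=0xbe

d6 be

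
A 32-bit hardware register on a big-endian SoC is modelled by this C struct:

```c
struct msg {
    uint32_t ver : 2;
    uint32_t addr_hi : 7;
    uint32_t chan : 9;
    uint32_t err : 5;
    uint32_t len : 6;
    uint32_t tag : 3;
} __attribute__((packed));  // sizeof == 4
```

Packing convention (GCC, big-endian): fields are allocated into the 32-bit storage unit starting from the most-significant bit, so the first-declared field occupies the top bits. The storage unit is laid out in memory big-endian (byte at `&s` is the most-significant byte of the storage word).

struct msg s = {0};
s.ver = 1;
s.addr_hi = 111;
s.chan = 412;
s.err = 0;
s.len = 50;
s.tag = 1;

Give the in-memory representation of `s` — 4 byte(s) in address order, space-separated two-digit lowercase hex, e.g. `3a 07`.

[30+:2] ver=1 & 0x3 = 0x1; word=0x40000000
[23+:7] addr_hi=111 & 0x7f = 0x6f; word=0x77800000
[14+:9] chan=412 & 0x1ff = 0x19c; word=0x77e70000
[9+:5] err=0 & 0x1f = 0x0; word=0x77e70000
[3+:6] len=50 & 0x3f = 0x32; word=0x77e70190
[0+:3] tag=1 & 0x7 = 0x1; word=0x77e70191
word = 0x77e70191 → big-endian bytes:
  [0]=0x77  [1]=0xe7  [2]=0x01  [3]=0x91

77 e7 01 91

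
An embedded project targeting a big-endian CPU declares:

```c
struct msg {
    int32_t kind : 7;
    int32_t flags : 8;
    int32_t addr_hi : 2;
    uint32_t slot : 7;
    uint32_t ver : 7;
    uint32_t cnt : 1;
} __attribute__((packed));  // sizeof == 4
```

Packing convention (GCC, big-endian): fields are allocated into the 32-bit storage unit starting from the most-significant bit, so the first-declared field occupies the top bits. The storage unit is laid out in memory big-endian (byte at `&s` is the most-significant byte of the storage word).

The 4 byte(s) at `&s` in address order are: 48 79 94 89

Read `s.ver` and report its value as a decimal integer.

68

[0]=0x48 [1]=0x79 [2]=0x94 [3]=0x89 (big-endian) → word 0x48799489
kind [25+:7] = (word>>25) & 0x7f = 36
flags [17+:8] = (word>>17) & 0xff = 60
addr_hi [15+:2] = (word>>15) & 0x3 = 3
slot [8+:7] = (word>>8) & 0x7f = 20
ver [1+:7] = (word>>1) & 0x7f = 68  ←
cnt [0+:1] = (word>>0) & 0x1 = 1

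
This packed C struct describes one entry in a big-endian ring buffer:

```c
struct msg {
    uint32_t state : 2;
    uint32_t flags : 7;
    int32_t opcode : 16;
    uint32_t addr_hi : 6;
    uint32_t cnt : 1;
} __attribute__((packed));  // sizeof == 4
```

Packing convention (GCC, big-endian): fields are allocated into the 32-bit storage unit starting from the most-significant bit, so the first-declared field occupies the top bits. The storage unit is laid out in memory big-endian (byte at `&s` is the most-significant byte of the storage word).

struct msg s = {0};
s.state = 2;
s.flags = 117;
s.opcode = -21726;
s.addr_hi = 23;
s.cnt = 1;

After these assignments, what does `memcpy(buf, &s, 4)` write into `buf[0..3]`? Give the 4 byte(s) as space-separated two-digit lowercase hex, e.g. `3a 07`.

ba d5 91 2f

state (2b) val=2 bits=0x2 at bit 30: 0x80000000
flags (7b) val=117 bits=0x75 at bit 23: 0xba800000
opcode (16b) val=-21726 bits=0xab22 at bit 7: 0xbad59100
addr_hi (6b) val=23 bits=0x17 at bit 1: 0xbad5912e
cnt (1b) val=1 bits=0x1 at bit 0: 0xbad5912f
word = 0xbad5912f → big-endian bytes:
  [0]=0xba  [1]=0xd5  [2]=0x91  [3]=0x2f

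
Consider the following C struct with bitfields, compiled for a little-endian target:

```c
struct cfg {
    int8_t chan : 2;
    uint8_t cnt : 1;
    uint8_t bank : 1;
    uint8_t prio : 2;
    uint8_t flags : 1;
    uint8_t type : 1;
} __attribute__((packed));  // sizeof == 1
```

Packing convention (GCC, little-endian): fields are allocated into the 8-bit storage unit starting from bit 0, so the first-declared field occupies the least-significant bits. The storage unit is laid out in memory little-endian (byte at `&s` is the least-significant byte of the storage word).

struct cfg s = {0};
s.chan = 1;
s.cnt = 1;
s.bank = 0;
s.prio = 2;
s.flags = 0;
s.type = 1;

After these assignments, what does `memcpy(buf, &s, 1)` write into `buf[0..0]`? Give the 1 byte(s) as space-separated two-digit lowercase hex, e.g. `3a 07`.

[0+:2] chan=1 & 0x3 = 0x1; word=0x01
[2+:1] cnt=1 & 0x1 = 0x1; word=0x05
[3+:1] bank=0 & 0x1 = 0x0; word=0x05
[4+:2] prio=2 & 0x3 = 0x2; word=0x25
[6+:1] flags=0 & 0x1 = 0x0; word=0x25
[7+:1] type=1 & 0x1 = 0x1; word=0xa5
word = 0xa5 → little-endian bytes:
  [0]=0xa5

a5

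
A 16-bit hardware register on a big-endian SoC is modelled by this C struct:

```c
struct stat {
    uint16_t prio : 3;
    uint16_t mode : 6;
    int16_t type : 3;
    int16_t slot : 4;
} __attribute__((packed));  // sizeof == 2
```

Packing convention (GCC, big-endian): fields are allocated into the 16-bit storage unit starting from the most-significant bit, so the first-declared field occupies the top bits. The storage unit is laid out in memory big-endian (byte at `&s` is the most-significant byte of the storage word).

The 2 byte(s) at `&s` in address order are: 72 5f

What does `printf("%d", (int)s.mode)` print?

36

[0]=0x72 [1]=0x5f (big-endian) → word 0x725f
prio:3 @ bit 13 → (0x725f>>13)&0x7 = 0x3
mode:6 @ bit 7 → (0x725f>>7)&0x3f = 0x24  ←
type:3 @ bit 4 → (0x725f>>4)&0x7 = 0x5
slot:4 @ bit 0 → (0x725f>>0)&0xf = 0xf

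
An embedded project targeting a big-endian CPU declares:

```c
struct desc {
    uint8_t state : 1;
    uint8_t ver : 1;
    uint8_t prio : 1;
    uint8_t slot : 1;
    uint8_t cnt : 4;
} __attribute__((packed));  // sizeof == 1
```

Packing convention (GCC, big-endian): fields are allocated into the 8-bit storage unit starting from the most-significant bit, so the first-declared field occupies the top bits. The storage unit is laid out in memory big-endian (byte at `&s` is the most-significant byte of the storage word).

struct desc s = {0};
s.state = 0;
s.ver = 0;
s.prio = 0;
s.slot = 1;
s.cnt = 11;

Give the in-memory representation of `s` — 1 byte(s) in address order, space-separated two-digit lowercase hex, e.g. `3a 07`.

1b

state (1b) val=0 bits=0x0 at bit 7: 0x00
ver (1b) val=0 bits=0x0 at bit 6: 0x00
prio (1b) val=0 bits=0x0 at bit 5: 0x00
slot (1b) val=1 bits=0x1 at bit 4: 0x10
cnt (4b) val=11 bits=0xb at bit 0: 0x1b
word = 0x1b → big-endian bytes:
  [0]=0x1b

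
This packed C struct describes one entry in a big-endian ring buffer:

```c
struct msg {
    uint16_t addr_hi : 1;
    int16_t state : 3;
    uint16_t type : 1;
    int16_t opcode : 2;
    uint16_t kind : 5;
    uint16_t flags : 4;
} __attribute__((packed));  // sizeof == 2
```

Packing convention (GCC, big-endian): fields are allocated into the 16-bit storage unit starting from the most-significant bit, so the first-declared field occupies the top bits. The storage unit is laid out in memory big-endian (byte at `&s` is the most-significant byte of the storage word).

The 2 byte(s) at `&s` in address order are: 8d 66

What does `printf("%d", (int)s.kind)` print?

22

[0]=0x8d [1]=0x66 (big-endian) → word 0x8d66
addr_hi [15+:1] = (word>>15) & 0x1 = 1
state [12+:3] = (word>>12) & 0x7 = 0
type [11+:1] = (word>>11) & 0x1 = 1
opcode [9+:2] = (word>>9) & 0x3 = 2
kind [4+:5] = (word>>4) & 0x1f = 22  ←
flags [0+:4] = (word>>0) & 0xf = 6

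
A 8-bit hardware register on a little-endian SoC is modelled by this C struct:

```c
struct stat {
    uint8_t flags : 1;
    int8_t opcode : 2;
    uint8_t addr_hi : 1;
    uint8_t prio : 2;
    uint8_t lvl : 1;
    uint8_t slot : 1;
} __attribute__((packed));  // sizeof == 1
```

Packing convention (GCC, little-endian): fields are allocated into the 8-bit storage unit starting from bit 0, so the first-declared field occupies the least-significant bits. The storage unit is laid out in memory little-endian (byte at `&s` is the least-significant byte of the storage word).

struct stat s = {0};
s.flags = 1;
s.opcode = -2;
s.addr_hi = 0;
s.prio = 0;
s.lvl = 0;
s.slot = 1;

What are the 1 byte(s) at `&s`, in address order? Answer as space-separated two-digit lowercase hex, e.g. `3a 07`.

flags:1 = 1 → 0x1 << 0 → word 0x01
opcode:2 = -2 → 0x2 << 1 → word 0x05
addr_hi:1 = 0 → 0x0 << 3 → word 0x05
prio:2 = 0 → 0x0 << 4 → word 0x05
lvl:1 = 0 → 0x0 << 6 → word 0x05
slot:1 = 1 → 0x1 << 7 → word 0x85
word = 0x85 → little-endian bytes:
  [0]=0x85

85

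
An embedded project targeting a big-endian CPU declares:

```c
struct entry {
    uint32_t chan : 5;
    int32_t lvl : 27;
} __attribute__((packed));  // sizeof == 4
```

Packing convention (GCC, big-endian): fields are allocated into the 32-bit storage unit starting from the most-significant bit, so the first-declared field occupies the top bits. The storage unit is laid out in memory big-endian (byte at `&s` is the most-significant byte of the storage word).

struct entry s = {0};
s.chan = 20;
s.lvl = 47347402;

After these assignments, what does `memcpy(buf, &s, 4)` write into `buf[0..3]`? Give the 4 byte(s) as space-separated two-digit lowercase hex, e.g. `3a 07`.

[27+:5] chan=20 & 0x1f = 0x14; word=0xa0000000
[0+:27] lvl=47347402 & 0x7ffffff = 0x2d276ca; word=0xa2d276ca
word = 0xa2d276ca → big-endian bytes:
  [0]=0xa2  [1]=0xd2  [2]=0x76  [3]=0xca

a2 d2 76 ca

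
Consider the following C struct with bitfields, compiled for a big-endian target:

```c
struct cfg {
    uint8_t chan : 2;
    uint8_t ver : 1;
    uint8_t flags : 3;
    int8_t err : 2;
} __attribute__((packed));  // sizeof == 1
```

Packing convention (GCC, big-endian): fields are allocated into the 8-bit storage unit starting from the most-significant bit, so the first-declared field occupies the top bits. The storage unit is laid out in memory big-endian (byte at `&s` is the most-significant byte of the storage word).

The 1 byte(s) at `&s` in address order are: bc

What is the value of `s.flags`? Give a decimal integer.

7

[0]=0xbc (big-endian) → word 0xbc
chan [6+:2] = (word>>6) & 0x3 = 2
ver [5+:1] = (word>>5) & 0x1 = 1
flags [2+:3] = (word>>2) & 0x7 = 7  ←
err [0+:2] = (word>>0) & 0x3 = 0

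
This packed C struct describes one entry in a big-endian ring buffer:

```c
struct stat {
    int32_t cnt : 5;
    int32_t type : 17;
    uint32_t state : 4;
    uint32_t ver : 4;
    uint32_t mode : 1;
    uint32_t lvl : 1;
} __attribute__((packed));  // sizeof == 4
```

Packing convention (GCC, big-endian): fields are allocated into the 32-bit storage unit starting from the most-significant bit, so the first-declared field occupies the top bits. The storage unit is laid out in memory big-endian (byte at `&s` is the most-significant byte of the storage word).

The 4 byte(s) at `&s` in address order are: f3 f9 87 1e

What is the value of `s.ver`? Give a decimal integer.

[0]=0xf3 [1]=0xf9 [2]=0x87 [3]=0x1e (big-endian) → word 0xf3f9871e
cnt [27+:5] = (word>>27) & 0x1f = 30
type [10+:17] = (word>>10) & 0x1ffff = 65121
state [6+:4] = (word>>6) & 0xf = 12
ver [2+:4] = (word>>2) & 0xf = 7  ←
mode [1+:1] = (word>>1) & 0x1 = 1
lvl [0+:1] = (word>>0) & 0x1 = 0

7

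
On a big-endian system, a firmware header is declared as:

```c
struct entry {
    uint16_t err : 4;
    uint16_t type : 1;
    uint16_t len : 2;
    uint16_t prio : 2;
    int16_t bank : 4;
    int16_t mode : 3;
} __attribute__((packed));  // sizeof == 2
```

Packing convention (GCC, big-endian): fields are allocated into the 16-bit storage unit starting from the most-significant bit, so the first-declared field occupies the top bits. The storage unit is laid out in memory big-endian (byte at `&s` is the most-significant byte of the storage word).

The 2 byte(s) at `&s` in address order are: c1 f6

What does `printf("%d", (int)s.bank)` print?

[0]=0xc1 [1]=0xf6 (big-endian) → word 0xc1f6
err [12+:4] = (word>>12) & 0xf = 12
type [11+:1] = (word>>11) & 0x1 = 0
len [9+:2] = (word>>9) & 0x3 = 0
prio [7+:2] = (word>>7) & 0x3 = 3
bank [3+:4] = (word>>3) & 0xf = 14  ←
mode [0+:3] = (word>>0) & 0x7 = 6
bank signed 4b, MSB=1: 14 - 16 = -2

-2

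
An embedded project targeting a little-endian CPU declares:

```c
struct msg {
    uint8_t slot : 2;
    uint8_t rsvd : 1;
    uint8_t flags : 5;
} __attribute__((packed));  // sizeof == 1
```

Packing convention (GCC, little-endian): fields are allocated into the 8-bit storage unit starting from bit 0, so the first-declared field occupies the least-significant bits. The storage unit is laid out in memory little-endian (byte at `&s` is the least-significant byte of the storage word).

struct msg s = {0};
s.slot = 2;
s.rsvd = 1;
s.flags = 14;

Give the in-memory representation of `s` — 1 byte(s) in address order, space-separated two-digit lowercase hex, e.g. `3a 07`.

slot (2b) val=2 bits=0x2 at bit 0: 0x02
rsvd (1b) val=1 bits=0x1 at bit 2: 0x06
flags (5b) val=14 bits=0xe at bit 3: 0x76
word = 0x76 → little-endian bytes:
  [0]=0x76

76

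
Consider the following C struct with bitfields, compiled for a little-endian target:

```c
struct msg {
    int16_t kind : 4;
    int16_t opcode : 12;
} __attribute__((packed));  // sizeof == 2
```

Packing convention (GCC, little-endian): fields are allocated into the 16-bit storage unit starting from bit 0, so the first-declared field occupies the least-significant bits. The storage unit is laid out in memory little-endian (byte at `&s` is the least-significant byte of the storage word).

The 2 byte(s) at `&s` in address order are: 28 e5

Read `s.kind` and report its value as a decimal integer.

[0]=0x28 [1]=0xe5 (little-endian) → word 0xe528
kind:4 @ bit 0 → (0xe528>>0)&0xf = 0x8  ←
opcode:12 @ bit 4 → (0xe528>>4)&0xfff = 0xe52
kind signed 4b, MSB=1: 8 - 16 = -8

-8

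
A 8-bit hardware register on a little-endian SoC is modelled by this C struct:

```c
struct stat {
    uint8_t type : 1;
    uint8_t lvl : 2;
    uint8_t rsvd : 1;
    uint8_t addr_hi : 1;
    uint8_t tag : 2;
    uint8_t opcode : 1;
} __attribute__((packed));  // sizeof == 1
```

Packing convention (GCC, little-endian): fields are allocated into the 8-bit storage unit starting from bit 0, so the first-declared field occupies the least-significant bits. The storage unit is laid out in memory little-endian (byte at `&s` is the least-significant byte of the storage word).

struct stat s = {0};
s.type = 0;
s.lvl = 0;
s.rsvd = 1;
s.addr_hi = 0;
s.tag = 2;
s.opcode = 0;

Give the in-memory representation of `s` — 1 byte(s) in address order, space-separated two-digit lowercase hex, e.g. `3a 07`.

48

[0+:1] type=0 & 0x1 = 0x0; word=0x00
[1+:2] lvl=0 & 0x3 = 0x0; word=0x00
[3+:1] rsvd=1 & 0x1 = 0x1; word=0x08
[4+:1] addr_hi=0 & 0x1 = 0x0; word=0x08
[5+:2] tag=2 & 0x3 = 0x2; word=0x48
[7+:1] opcode=0 & 0x1 = 0x0; word=0x48
word = 0x48 → little-endian bytes:
  [0]=0x48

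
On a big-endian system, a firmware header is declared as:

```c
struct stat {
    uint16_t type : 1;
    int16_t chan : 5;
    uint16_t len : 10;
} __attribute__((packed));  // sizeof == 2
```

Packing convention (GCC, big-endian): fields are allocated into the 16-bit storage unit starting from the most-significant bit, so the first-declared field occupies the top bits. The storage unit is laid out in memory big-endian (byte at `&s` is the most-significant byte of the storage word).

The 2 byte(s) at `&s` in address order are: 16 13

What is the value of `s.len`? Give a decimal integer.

531

[0]=0x16 [1]=0x13 (big-endian) → word 0x1613
type [15+:1] = (word>>15) & 0x1 = 0
chan [10+:5] = (word>>10) & 0x1f = 5
len [0+:10] = (word>>0) & 0x3ff = 531  ←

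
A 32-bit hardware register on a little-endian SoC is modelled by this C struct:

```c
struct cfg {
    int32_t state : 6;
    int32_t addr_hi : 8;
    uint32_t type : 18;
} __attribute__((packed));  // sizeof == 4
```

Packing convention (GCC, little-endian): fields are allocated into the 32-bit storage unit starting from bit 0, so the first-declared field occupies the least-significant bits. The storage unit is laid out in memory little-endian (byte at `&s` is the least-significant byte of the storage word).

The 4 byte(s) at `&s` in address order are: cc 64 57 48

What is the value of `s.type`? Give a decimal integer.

[0]=0xcc [1]=0x64 [2]=0x57 [3]=0x48 (little-endian) → word 0x485764cc
state [0+:6] = (word>>0) & 0x3f = 12
addr_hi [6+:8] = (word>>6) & 0xff = 147
type [14+:18] = (word>>14) & 0x3ffff = 74077  ←

74077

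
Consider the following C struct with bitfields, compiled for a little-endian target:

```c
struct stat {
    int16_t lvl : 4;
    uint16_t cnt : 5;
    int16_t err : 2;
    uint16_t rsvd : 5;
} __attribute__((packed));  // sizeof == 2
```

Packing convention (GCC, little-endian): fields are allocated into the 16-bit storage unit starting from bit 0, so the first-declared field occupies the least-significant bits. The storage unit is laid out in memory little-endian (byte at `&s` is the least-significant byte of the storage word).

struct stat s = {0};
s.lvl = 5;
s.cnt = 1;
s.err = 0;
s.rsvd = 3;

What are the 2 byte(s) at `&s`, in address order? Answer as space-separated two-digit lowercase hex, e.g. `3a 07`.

lvl:4 = 5 → 0x5 << 0 → word 0x0005
cnt:5 = 1 → 0x1 << 4 → word 0x0015
err:2 = 0 → 0x0 << 9 → word 0x0015
rsvd:5 = 3 → 0x3 << 11 → word 0x1815
word = 0x1815 → little-endian bytes:
  [0]=0x15  [1]=0x18

15 18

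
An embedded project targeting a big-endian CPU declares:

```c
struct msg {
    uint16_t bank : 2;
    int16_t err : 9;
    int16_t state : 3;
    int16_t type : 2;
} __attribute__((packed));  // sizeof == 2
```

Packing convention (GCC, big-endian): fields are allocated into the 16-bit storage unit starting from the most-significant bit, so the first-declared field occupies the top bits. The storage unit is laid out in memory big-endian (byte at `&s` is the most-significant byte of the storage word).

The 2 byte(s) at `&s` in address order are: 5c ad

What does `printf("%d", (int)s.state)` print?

[0]=0x5c [1]=0xad (big-endian) → word 0x5cad
bank:2 @ bit 14 → (0x5cad>>14)&0x3 = 0x1
err:9 @ bit 5 → (0x5cad>>5)&0x1ff = 0xe5
state:3 @ bit 2 → (0x5cad>>2)&0x7 = 0x3  ←
type:2 @ bit 0 → (0x5cad>>0)&0x3 = 0x1
state signed 3b, MSB=0: value = 3

3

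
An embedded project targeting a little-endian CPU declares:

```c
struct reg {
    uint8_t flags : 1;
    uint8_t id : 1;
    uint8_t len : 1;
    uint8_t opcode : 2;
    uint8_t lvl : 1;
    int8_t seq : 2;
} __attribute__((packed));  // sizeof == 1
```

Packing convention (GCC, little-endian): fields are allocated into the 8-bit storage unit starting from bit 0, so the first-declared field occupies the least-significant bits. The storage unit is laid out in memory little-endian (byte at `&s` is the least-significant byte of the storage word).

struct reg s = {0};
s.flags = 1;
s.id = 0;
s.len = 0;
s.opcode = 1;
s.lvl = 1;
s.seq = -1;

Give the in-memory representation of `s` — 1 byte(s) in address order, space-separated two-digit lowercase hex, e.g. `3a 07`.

e9

flags:1 = 1 → 0x1 << 0 → word 0x01
id:1 = 0 → 0x0 << 1 → word 0x01
len:1 = 0 → 0x0 << 2 → word 0x01
opcode:2 = 1 → 0x1 << 3 → word 0x09
lvl:1 = 1 → 0x1 << 5 → word 0x29
seq:2 = -1 → 0x3 << 6 → word 0xe9
word = 0xe9 → little-endian bytes:
  [0]=0xe9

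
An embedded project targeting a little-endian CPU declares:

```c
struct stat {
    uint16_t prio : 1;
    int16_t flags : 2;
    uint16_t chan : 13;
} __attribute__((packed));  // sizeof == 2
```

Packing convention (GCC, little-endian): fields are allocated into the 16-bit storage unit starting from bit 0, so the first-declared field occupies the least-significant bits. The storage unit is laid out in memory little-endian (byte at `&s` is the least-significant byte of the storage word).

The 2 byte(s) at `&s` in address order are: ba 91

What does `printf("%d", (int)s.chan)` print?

[0]=0xba [1]=0x91 (little-endian) → word 0x91ba
prio:1 @ bit 0 → (0x91ba>>0)&0x1 = 0x0
flags:2 @ bit 1 → (0x91ba>>1)&0x3 = 0x1
chan:13 @ bit 3 → (0x91ba>>3)&0x1fff = 0x1237  ←

4663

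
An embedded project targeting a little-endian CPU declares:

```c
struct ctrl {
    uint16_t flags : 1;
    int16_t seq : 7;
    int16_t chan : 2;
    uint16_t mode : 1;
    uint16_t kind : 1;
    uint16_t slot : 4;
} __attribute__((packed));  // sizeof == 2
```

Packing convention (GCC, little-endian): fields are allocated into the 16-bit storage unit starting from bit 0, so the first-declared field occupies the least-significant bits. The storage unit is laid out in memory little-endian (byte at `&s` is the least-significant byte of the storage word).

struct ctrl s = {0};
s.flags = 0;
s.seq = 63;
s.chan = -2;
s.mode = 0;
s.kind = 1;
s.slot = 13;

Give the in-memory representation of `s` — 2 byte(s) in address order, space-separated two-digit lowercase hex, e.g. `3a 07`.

7e da

[0+:1] flags=0 & 0x1 = 0x0; word=0x0000
[1+:7] seq=63 & 0x7f = 0x3f; word=0x007e
[8+:2] chan=-2 & 0x3 = 0x2; word=0x027e
[10+:1] mode=0 & 0x1 = 0x0; word=0x027e
[11+:1] kind=1 & 0x1 = 0x1; word=0x0a7e
[12+:4] slot=13 & 0xf = 0xd; word=0xda7e
word = 0xda7e → little-endian bytes:
  [0]=0x7e  [1]=0xda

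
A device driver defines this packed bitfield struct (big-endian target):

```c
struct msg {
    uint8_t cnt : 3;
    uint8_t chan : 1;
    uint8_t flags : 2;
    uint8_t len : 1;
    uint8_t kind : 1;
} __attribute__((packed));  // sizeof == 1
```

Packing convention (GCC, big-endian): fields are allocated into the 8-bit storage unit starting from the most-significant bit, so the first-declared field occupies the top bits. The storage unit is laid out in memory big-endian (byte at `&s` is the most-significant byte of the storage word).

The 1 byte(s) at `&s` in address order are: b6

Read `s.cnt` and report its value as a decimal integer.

[0]=0xb6 (big-endian) → word 0xb6
cnt [5+:3] = (word>>5) & 0x7 = 5  ←
chan [4+:1] = (word>>4) & 0x1 = 1
flags [2+:2] = (word>>2) & 0x3 = 1
len [1+:1] = (word>>1) & 0x1 = 1
kind [0+:1] = (word>>0) & 0x1 = 0

5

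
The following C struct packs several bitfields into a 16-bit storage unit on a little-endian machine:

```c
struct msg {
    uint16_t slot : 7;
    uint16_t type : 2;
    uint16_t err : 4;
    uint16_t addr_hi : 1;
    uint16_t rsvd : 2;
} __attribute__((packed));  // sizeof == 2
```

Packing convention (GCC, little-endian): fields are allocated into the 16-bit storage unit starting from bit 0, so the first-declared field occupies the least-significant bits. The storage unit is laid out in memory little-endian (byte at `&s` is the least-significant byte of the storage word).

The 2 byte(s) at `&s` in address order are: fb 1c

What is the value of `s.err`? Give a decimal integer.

[0]=0xfb [1]=0x1c (little-endian) → word 0x1cfb
slot [0+:7] = (word>>0) & 0x7f = 123
type [7+:2] = (word>>7) & 0x3 = 1
err [9+:4] = (word>>9) & 0xf = 14  ←
addr_hi [13+:1] = (word>>13) & 0x1 = 0
rsvd [14+:2] = (word>>14) & 0x3 = 0

14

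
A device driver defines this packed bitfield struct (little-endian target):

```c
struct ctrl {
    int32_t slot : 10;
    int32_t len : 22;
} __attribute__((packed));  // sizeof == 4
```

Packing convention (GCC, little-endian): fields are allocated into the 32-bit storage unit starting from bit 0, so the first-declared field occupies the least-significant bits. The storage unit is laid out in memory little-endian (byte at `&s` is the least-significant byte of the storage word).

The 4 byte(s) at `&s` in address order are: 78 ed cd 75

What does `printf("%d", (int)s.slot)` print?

376

[0]=0x78 [1]=0xed [2]=0xcd [3]=0x75 (little-endian) → word 0x75cded78
slot [0+:10] = (word>>0) & 0x3ff = 376  ←
len [10+:22] = (word>>10) & 0x3fffff = 1930107
slot signed 10b, MSB=0: value = 376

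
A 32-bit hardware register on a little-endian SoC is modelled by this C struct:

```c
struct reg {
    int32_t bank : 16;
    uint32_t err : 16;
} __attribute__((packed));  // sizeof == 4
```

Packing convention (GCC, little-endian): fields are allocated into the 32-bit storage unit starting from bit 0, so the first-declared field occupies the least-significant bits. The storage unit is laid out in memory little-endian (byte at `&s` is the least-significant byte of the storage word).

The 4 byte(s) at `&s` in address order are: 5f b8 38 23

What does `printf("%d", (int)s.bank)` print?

[0]=0x5f [1]=0xb8 [2]=0x38 [3]=0x23 (little-endian) → word 0x2338b85f
bank:16 @ bit 0 → (0x2338b85f>>0)&0xffff = 0xb85f  ←
err:16 @ bit 16 → (0x2338b85f>>16)&0xffff = 0x2338
bank signed 16b, MSB=1: 47199 - 65536 = -18337

-18337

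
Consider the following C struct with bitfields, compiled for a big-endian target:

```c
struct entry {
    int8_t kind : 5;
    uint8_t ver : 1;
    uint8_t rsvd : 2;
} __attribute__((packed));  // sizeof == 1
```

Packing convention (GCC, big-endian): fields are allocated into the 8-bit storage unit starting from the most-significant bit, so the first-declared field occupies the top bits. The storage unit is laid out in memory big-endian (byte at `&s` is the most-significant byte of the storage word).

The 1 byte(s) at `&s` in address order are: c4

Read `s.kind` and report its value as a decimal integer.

[0]=0xc4 (big-endian) → word 0xc4
kind [3+:5] = (word>>3) & 0x1f = 24  ←
ver [2+:1] = (word>>2) & 0x1 = 1
rsvd [0+:2] = (word>>0) & 0x3 = 0
kind signed 5b, MSB=1: 24 - 32 = -8

-8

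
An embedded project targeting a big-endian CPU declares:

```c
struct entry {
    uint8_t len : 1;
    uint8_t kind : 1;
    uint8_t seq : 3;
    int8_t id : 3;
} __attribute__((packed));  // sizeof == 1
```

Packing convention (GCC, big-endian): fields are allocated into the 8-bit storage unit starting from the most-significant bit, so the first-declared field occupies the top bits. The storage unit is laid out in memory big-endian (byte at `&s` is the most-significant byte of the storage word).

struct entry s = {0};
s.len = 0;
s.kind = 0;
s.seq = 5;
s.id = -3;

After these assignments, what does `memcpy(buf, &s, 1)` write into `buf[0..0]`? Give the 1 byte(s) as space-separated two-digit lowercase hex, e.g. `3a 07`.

2d

len (1b) val=0 bits=0x0 at bit 7: 0x00
kind (1b) val=0 bits=0x0 at bit 6: 0x00
seq (3b) val=5 bits=0x5 at bit 3: 0x28
id (3b) val=-3 bits=0x5 at bit 0: 0x2d
word = 0x2d → big-endian bytes:
  [0]=0x2d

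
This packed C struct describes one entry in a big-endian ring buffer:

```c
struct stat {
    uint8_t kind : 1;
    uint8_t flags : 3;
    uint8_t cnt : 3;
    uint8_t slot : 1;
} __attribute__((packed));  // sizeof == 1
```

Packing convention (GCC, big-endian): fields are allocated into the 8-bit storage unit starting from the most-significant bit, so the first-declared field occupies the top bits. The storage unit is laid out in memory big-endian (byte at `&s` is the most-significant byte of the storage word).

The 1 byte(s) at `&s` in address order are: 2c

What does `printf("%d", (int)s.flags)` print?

2

[0]=0x2c (big-endian) → word 0x2c
kind [7+:1] = (word>>7) & 0x1 = 0
flags [4+:3] = (word>>4) & 0x7 = 2  ←
cnt [1+:3] = (word>>1) & 0x7 = 6
slot [0+:1] = (word>>0) & 0x1 = 0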